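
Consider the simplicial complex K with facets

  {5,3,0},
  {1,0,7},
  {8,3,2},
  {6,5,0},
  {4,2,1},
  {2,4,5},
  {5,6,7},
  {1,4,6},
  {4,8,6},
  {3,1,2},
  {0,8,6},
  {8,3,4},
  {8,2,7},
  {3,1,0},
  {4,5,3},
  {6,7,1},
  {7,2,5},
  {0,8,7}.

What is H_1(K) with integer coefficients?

H_1 ≅ Z ⊕ Z/2.

K has 9 vertices, 27 edges, 18 triangles.
rank ∂_1 = 8, rank ∂_2 = 18 ⇒ b_1 = 27 − 8 − 18 = 1; ∂_2 has invariant factor(s) [2] giving torsion. So H_1 = Z ⊕ Z/2.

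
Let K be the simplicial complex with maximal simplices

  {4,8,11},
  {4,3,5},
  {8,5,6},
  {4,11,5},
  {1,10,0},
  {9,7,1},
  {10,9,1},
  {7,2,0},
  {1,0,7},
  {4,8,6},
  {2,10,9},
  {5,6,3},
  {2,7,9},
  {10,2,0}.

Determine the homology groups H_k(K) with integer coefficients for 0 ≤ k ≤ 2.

We work with the vertex ordering 0 < 1 < 2 < 3 < 4 < 5 < 6 < 7 < 8 < 9 < 10 < 11. The simplices of K, each written with vertices in increasing order, are:

  0-simplices (12): [0], [1], [2], [3], [4], [5], [6], [7], [8], [9], [10], [11]
  1-simplices (24): (24 of them)
  2-simplices (14): [0,1,7], [0,1,10], [0,2,7], [0,2,10], [1,7,9], [1,9,10], [2,7,9], [2,9,10], [3,4,5], [3,5,6], [4,5,11], [4,6,8], [4,8,11], [5,6,8]

so the chain groups are C_0 ≅ Z^12, C_1 ≅ Z^24, C_2 ≅ Z^14.

Boundary ∂_1: C_1 → C_0 sends each edge [p,q] (with p < q) to q − p.
The 12×24 boundary matrix has rank 10 and Smith normal form diag(1,1,1,1,1,1,1,1,1,1).

The boundary map ∂_2: C_2 → C_1 maps a triangle to the signed sum of its edges. For instance
  ∂[1,7,9] = [7,9] − [1,9] + [1,7],
  ∂[3,5,6] = [5,6] − [3,6] + [3,5].
As a 24×14 matrix over Z this has rank 13, with invariant factors (1,1,1,1,1,1,1,1,1,1,1,1,1).

Reading off H_k = ker ∂_k / im ∂_{k+1}:

  H_0: rank C_0 − rank ∂_1 = 12 − 10 = 2, and the invariant factors of ∂_1 are all 1, so H_0 ≅ Z^2.
  H_1: rank ker ∂_1 − rank ∂_2 = (24 − 10) − 13 = 1, and the invariant factors of ∂_2 are all 1, so H_1 ≅ Z.
  H_2: rank ker ∂_2 − rank ∂_3 = (14 − 13) − 0 = 1, and there is no ∂_3, so H_2 ≅ Z.

H_0 = Z^2,  H_1 = Z,  H_2 = Z.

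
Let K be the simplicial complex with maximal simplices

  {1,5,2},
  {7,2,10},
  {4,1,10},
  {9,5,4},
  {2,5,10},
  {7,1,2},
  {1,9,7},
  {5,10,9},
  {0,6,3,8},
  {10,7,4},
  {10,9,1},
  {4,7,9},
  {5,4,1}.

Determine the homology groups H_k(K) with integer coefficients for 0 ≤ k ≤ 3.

H_0 = Z^2,  H_1 = Z/2,  H_2 = 0,  H_3 = 0.

K has 11 vertices, 24 edges, 16 triangles, 1 3-simplex.
rank ∂_0 = 0, rank ∂_1 = 9 ⇒ b_0 = 11 − 0 − 9 = 2; all invariant factors of ∂_1 are 1 so no torsion. So H_0 = Z^2.
rank ∂_1 = 9, rank ∂_2 = 15 ⇒ b_1 = 24 − 9 − 15 = 0; ∂_2 has invariant factor(s) [2] giving torsion. So H_1 = Z/2.
rank ∂_2 = 15, rank ∂_3 = 1 ⇒ b_2 = 16 − 15 − 1 = 0; all invariant factors of ∂_3 are 1 so no torsion. So H_2 = 0.
rank ∂_3 = 1, rank ∂_4 = 0 ⇒ b_3 = 1 − 1 − 0 = 0. So H_3 = 0.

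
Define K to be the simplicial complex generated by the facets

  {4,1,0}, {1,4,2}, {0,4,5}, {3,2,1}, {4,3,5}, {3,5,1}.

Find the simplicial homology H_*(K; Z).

Take the total order 0 < 1 < 2 < 3 < 4 < 5 on the vertex set. Then K (dimension 2) consists of the simplices:

  0-simplices (6): [0], [1], [2], [3], [4], [5]
  1-simplices (12): [0,1], [0,4], [0,5], [1,2], [1,3], [1,4], [1,5], [2,3], [2,4], [3,4], [3,5], [4,5]
  2-simplices (6): [0,1,4], [0,4,5], [1,2,3], [1,2,4], [1,3,5], [3,4,5]

Hence C_0 ≅ Z^6, C_1 ≅ Z^12, C_2 ≅ Z^6.

The boundary map ∂_1: C_1 → C_0 sends each edge [p,q] (with p < q) to q − p. For instance
  ∂[0,1] = [1] − [0].
This gives a 6×12 integer matrix of rank 5; reducing to Smith normal form yields diagonal entries (1,1,1,1,1).

∂_2: C_2 → C_1 acts by ∂[p,q,r] = [q,r] − [p,r] + [p,q]. For instance
  ∂[1,2,4] = [2,4] − [1,4] + [1,2],
  ∂[0,1,4] = [1,4] − [0,4] + [0,1].
As a 12×6 matrix over Z this has rank 6, with invariant factors (1,1,1,1,1,1).

Now H_k = ker ∂_k / im ∂_{k+1}, so:

  H_0: rank C_0 − rank ∂_1 = 6 − 5 = 1, and the invariant factors of ∂_1 are all 1, so H_0 ≅ Z.
  H_1: rank ker ∂_1 − rank ∂_2 = (12 − 5) − 6 = 1, and the invariant factors of ∂_2 are all 1, so H_1 ≅ Z.
  H_2: rank ker ∂_2 − rank ∂_3 = (6 − 6) − 0 = 0, and there is no ∂_3, so H_2 ≅ 0.

As a check, the Euler characteristic is 6 − 12 + 6 = 0, which agrees with 1 − 1 + 0 = 0.

H_0 ≅ Z,  H_1 ≅ Z,  H_2 = 0.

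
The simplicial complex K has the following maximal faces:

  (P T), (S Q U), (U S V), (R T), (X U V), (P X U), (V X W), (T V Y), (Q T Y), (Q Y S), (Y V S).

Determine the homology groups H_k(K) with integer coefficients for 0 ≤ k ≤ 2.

H_0 = Z,  H_1 = Z,  H_2 = 0.

Fix the vertex order P < Q < R < S < T < U < V < W < X < Y and write every simplex with vertices in increasing order. Then dim K = 2 and the simplices of K are:

  0-simplices (10): P, Q, R, S, T, U, V, W, X, Y
  1-simplices (19): PT, PU, PX, QS, QT, QU, QY, RT, SU, SV, SY, TV, TY, UV, UX, VW, VX, VY, WX
  2-simplices (9): PUX, QSU, QSY, QTY, SUV, SVY, TVY, UVX, VWX

Hence C_0 ≅ Z^10, C_1 ≅ Z^19, C_2 ≅ Z^9.

∂_1: C_1 → C_0 maps an edge to its endpoints' difference, ∂[p,q] = q − p.
As a 10×19 matrix over Z this has rank 9, with invariant factors (1,1,1,1,1,1,1,1,1).

Boundary ∂_2: C_2 → C_1 sends each 2-simplex [p,q,r] to [q,r] − [p,r] + [p,q]. For instance
  ∂SUV = UV − SV + SU,
  ∂PUX = UX − PX + PU.
As a 19×9 matrix over Z this has rank 9, with invariant factors (1,1,1,1,1,1,1,1,1).

Computing H_k = (kernel of ∂_k) / (image of ∂_{k+1}):

  H_0: rank C_0 − rank ∂_1 = 10 − 9 = 1, and the invariant factors of ∂_1 are all 1, so H_0 ≅ Z.
  H_1: rank ker ∂_1 − rank ∂_2 = (19 − 9) − 9 = 1, and the invariant factors of ∂_2 are all 1, so H_1 ≅ Z.
  H_2: rank ker ∂_2 − rank ∂_3 = (9 − 9) − 0 = 0, and there is no ∂_3, so H_2 ≅ 0.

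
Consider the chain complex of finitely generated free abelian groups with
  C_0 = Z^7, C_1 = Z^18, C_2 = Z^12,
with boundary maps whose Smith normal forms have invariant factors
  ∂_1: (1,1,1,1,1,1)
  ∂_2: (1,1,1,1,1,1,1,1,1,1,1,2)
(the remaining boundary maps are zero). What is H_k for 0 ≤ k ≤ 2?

H_0 = Z,  H_1 = Z/2Z,  H_2 = 0.

H_0: b_0 = 7 − 0 − 6 = 1; torsion from ∂_1 factors > 1: none. So H_0 = Z.
H_1: b_1 = 18 − 6 − 12 = 0; torsion from ∂_2 factors > 1: [2]. So H_1 = Z/2Z.
H_2: b_2 = 12 − 12 − 0 = 0; torsion from ∂_3 factors > 1: none. So H_2 = 0.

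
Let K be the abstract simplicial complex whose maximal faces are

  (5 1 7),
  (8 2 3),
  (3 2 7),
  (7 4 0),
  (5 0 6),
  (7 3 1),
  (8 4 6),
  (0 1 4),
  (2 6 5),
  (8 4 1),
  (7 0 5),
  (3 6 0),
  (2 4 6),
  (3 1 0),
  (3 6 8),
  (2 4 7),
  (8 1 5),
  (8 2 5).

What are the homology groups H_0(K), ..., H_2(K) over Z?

H_0 = Z,  H_1 = Z ⊕ Z/2,  H_2 = 0.

K has 9 vertices, 27 edges, 18 triangles.
rank ∂_0 = 0, rank ∂_1 = 8 ⇒ b_0 = 9 − 0 − 8 = 1; all invariant factors of ∂_1 are 1 so no torsion. So H_0 ≅ Z.
rank ∂_1 = 8, rank ∂_2 = 18 ⇒ b_1 = 27 − 8 − 18 = 1; ∂_2 has invariant factor(s) [2] giving torsion. So H_1 ≅ Z ⊕ Z/2.
rank ∂_2 = 18, rank ∂_3 = 0 ⇒ b_2 = 18 − 18 − 0 = 0. So H_2 ≅ 0.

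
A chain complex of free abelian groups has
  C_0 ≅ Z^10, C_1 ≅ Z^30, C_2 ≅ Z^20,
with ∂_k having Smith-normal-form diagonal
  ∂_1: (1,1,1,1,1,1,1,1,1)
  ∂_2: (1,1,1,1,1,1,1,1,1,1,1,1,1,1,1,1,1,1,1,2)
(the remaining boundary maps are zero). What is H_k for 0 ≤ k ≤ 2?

H_0: b_0 = 10 − 0 − 9 = 1; torsion from ∂_1 factors > 1: none. So H_0 = Z.
H_1: b_1 = 30 − 9 − 20 = 1; torsion from ∂_2 factors > 1: [2]. So H_1 = Z ⊕ Z/2.
H_2: b_2 = 20 − 20 − 0 = 0; torsion from ∂_3 factors > 1: none. So H_2 = 0.

H_0 = Z,  H_1 = Z ⊕ Z/2,  H_2 = 0.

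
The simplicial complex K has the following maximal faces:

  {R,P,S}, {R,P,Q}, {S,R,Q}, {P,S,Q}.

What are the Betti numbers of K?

Take the total order P < Q < R < S on the vertex set. Then K (dimension 2) consists of the simplices:

  0-simplices (4): P, Q, R, S
  1-simplices (6): PQ, PR, PS, QR, QS, RS
  2-simplices (4): PQR, PQS, PRS, QRS

Hence C_0 ≅ Z^4, C_1 ≅ Z^6, C_2 ≅ Z^4.

Boundary ∂_1: C_1 → C_0 is given by ∂[p,q] = [q] − [p]. For instance
  ∂RS = S − R.
The resulting 4×6 matrix has rank 3, and its Smith normal form has invariant factors (1,1,1).

∂_2: C_2 → C_1 sends each 2-simplex [p,q,r] to [q,r] − [p,r] + [p,q]. For instance
  ∂PQS = QS − PS + PQ,
  ∂PQR = QR − PR + PQ.
The 6×4 boundary matrix has rank 3 and Smith normal form diag(1,1,1).

Reading off H_k = ker ∂_k / im ∂_{k+1}:

  H_0: rank C_0 − rank ∂_1 = 4 − 3 = 1, and the invariant factors of ∂_1 are all 1, so H_0 ≅ Z.
  H_1: rank ker ∂_1 − rank ∂_2 = (6 − 3) − 3 = 0, and the invariant factors of ∂_2 are all 1, so H_1 ≅ 0.
  H_2: rank ker ∂_2 − rank ∂_3 = (4 − 3) − 0 = 1, and there is no ∂_3, so H_2 ≅ Z.

Hence the Betti numbers are b_0 = 1, b_1 = 0, b_2 = 1.

b_0 = 1, b_1 = 0, b_2 = 1.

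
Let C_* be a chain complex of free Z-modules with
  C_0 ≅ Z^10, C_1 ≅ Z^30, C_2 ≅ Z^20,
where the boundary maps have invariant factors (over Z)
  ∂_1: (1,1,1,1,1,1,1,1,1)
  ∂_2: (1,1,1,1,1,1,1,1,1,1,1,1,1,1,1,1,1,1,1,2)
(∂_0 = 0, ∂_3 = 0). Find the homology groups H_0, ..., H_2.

H_0 ≅ Z,  H_1 ≅ Z ⊕ Z/2,  H_2 = 0.

H_0: b_0 = 10 − 0 − 9 = 1; torsion from ∂_1 factors > 1: none. So H_0 ≅ Z.
H_1: b_1 = 30 − 9 − 20 = 1; torsion from ∂_2 factors > 1: [2]. So H_1 ≅ Z ⊕ Z/2.
H_2: b_2 = 20 − 20 − 0 = 0; torsion from ∂_3 factors > 1: none. So H_2 ≅ 0.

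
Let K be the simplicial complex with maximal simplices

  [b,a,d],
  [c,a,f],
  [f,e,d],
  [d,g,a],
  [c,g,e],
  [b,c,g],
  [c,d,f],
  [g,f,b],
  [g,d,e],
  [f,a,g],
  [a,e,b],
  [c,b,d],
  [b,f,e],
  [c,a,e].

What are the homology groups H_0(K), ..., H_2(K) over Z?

H_0 ≅ Z,  H_1 ≅ Z^2,  H_2 ≅ Z.

Order the vertices as a < b < c < d < e < f < g. Listing each simplex with vertices in this order, K has dimension 2 with simplices:

  0-simplices (7): a, b, c, d, e, f, g
  1-simplices (21): ab, ac, ad, ae, af, ag, bc, bd, be, bf, bg, cd, ce, cf, cg, de, df, dg, ef, eg, fg
  2-simplices (14): abd, abe, ace, acf, adg, afg, bcd, bcg, bef, bfg, cdf, ceg, def, deg

Hence C_0 ≅ Z^7, C_1 ≅ Z^21, C_2 ≅ Z^14.

∂_1: C_1 → C_0 sends each edge [p,q] (with p < q) to q − p. For instance
  ∂ac = c − a.
The 7×21 boundary matrix has rank 6 and Smith normal form diag(1,1,1,1,1,1).

The boundary map ∂_2: C_2 → C_1 sends each 2-simplex [p,q,r] to [q,r] − [p,r] + [p,q]. For instance
  ∂ace = ce − ae + ac,
  ∂bcg = cg − bg + bc.
As a 21×14 matrix over Z this has rank 13, with invariant factors (1,1,1,1,1,1,1,1,1,1,1,1,1).

Computing H_k = (kernel of ∂_k) / (image of ∂_{k+1}):

  H_0: rank C_0 − rank ∂_1 = 7 − 6 = 1, and the invariant factors of ∂_1 are all 1, so H_0 ≅ Z.
  H_1: rank ker ∂_1 − rank ∂_2 = (21 − 6) − 13 = 2, and the invariant factors of ∂_2 are all 1, so H_1 ≅ Z^2.
  H_2: rank ker ∂_2 − rank ∂_3 = (14 − 13) − 0 = 1, and there is no ∂_3, so H_2 ≅ Z.

As a check, the Euler characteristic is 7 − 21 + 14 = 0, which agrees with 1 − 2 + 1 = 0.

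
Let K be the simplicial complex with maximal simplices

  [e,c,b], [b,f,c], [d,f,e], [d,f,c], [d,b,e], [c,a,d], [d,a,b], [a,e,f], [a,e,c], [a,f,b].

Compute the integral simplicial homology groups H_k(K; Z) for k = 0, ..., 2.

H_0 = Z,  H_1 = Z/2,  H_2 = 0.

Take the total order a < b < c < d < e < f on the vertex set. Then K (dimension 2) consists of the simplices:

  0-simplices (6): a, b, c, d, e, f
  1-simplices (15): ab, ac, ad, ae, af, bc, bd, be, bf, cd, ce, cf, de, df, ef
  2-simplices (10): abd, abf, acd, ace, aef, bce, bcf, bde, cdf, def

so the chain groups are C_0 ≅ Z^6, C_1 ≅ Z^15, C_2 ≅ Z^10.

Boundary ∂_1: C_1 → C_0 sends each edge [p,q] (with p < q) to q − p.
The resulting 6×15 matrix has rank 5, and its Smith normal form has invariant factors (1,1,1,1,1).

The boundary map ∂_2: C_2 → C_1 sends each 2-simplex [p,q,r] to [q,r] − [p,r] + [p,q]. For instance
  ∂abd = bd − ad + ab,
  ∂bde = de − be + bd.
This gives a 15×10 integer matrix of rank 10; reducing to Smith normal form yields diagonal entries (1,1,1,1,1,1,1,1,1,2).

From H_k ≅ ker(∂_k) / im(∂_{k+1}) we obtain:

  H_0: rank C_0 − rank ∂_1 = 6 − 5 = 1, and the invariant factors of ∂_1 are all 1, so H_0 = Z.
  H_1: rank ker ∂_1 − rank ∂_2 = (15 − 5) − 10 = 0, and ∂_2 has invariant factor 2 > 1, so H_1 = Z/2.
  H_2: rank ker ∂_2 − rank ∂_3 = (10 − 10) − 0 = 0, and there is no ∂_3, so H_2 = 0.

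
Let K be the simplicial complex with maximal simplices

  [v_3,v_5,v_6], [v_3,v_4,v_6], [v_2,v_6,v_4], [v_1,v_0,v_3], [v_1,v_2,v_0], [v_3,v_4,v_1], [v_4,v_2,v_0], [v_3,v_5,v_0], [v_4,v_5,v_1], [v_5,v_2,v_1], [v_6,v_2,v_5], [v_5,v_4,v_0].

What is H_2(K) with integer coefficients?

Order the vertices as v_0 < v_1 < v_2 < v_3 < v_4 < v_5 < v_6. Listing each simplex with vertices in this order, K has dimension 2 with simplices:

  0-simplices (7): [v_0], [v_1], [v_2], [v_3], [v_4], [v_5], [v_6]
  1-simplices (18): (18 of them)
  2-simplices (12): (12 of them)

Hence C_0 ≅ Z^7, C_1 ≅ Z^18, C_2 ≅ Z^12.

Boundary ∂_1: C_1 → C_0 sends each edge [p,q] (with p < q) to q − p.
The 7×18 boundary matrix has rank 6 and Smith normal form diag(1,1,1,1,1,1).

The boundary map ∂_2: C_2 → C_1 sends each 2-simplex [p,q,r] to [q,r] − [p,r] + [p,q]. For instance
  ∂[v_0,v_1,v_3] = [v_1,v_3] − [v_0,v_3] + [v_0,v_1],
  ∂[v_1,v_4,v_5] = [v_4,v_5] − [v_1,v_5] + [v_1,v_4].
The 18×12 boundary matrix has rank 12 and Smith normal form diag(1,1,1,1,1,1,1,1,1,1,1,2).

Now H_k = ker ∂_k / im ∂_{k+1}, so:

  H_2: rank ker ∂_2 − rank ∂_3 = (12 − 12) − 0 = 0, and there is no ∂_3, so H_2 ≅ 0.

H_2 ≅ 0.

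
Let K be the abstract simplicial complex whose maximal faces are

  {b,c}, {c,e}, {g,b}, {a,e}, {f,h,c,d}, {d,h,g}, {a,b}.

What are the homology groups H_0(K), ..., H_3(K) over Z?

Order the vertices as a < b < c < d < e < f < g < h. Listing each simplex with vertices in this order, K has dimension 3 with simplices:

  0-simplices (8): a, b, c, d, e, f, g, h
  1-simplices (13): ab, ae, bc, bg, cd, ce, cf, ch, df, dg, dh, fh, gh
  2-simplices (5): cdf, cdh, cfh, dfh, dgh
  3-simplices (1): cdfh

giving chain groups C_0 ≅ Z^8, C_1 ≅ Z^13, C_2 ≅ Z^5, C_3 ≅ Z^1.

The boundary map ∂_1: C_1 → C_0 maps an edge to its endpoints' difference, ∂[p,q] = q − p.
The 8×13 boundary matrix has rank 7 and Smith normal form diag(1,1,1,1,1,1,1).

Boundary ∂_2: C_2 → C_1 maps a triangle to the signed sum of its edges. For instance
  ∂cdf = df − cf + cd,
  ∂dgh = gh − dh + dg.
The resulting 13×5 matrix has rank 4, and its Smith normal form has invariant factors (1,1,1,1).

The boundary map ∂_3: C_3 → C_2 sends each 3-simplex σ to the alternating sum Σ_i (−1)^i (σ with its i-th vertex removed). For instance
  ∂cdfh = dfh − cfh + cdh − cdf.
As a 5×1 matrix over Z this has rank 1, with invariant factors (1).

Now H_k = ker ∂_k / im ∂_{k+1}, so:

  H_0: rank C_0 − rank ∂_1 = 8 − 7 = 1, and the invariant factors of ∂_1 are all 1, so H_0 = Z.
  H_1: rank ker ∂_1 − rank ∂_2 = (13 − 7) − 4 = 2, and the invariant factors of ∂_2 are all 1, so H_1 = Z^2.
  H_2: rank ker ∂_2 − rank ∂_3 = (5 − 4) − 1 = 0, and the invariant factors of ∂_3 are all 1, so H_2 = 0.
  H_3: rank ker ∂_3 − rank ∂_4 = (1 − 1) − 0 = 0, and there is no ∂_4, so H_3 = 0.

H_0 = Z,  H_1 = Z^2,  H_2 = 0,  H_3 = 0.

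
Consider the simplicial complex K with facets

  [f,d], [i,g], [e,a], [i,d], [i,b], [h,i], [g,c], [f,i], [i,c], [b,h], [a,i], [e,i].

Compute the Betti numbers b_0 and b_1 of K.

We work with the vertex ordering a < b < c < d < e < f < g < h < i. The simplices of K, each written with vertices in increasing order, are:

  0-simplices (9): a, b, c, d, e, f, g, h, i
  1-simplices (12): ae, ai, bh, bi, cg, ci, df, di, ei, fi, gi, hi

Hence C_0 ≅ Z^9, C_1 ≅ Z^12.

∂_1: C_1 → C_0 is given by ∂[p,q] = [q] − [p]. For instance
  ∂bh = h − b.
This gives a 9×12 integer matrix of rank 8; reducing to Smith normal form yields diagonal entries (1,1,1,1,1,1,1,1).

Computing H_k = (kernel of ∂_k) / (image of ∂_{k+1}):

  H_0: rank C_0 − rank ∂_1 = 9 − 8 = 1, and the invariant factors of ∂_1 are all 1, so H_0 ≅ Z.
  H_1: rank ker ∂_1 − rank ∂_2 = (12 − 8) − 0 = 4, and there is no ∂_2, so H_1 ≅ Z^4.

Hence the Betti numbers are b_0 = 1, b_1 = 4.

b_0 = 1, b_1 = 4.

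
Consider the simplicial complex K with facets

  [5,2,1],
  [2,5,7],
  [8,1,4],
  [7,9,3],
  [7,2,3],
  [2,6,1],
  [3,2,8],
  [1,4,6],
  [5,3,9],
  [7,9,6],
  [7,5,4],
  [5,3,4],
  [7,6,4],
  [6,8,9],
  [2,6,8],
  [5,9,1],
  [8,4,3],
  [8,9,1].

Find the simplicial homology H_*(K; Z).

We work with the vertex ordering 1 < 2 < 3 < 4 < 5 < 6 < 7 < 8 < 9. The simplices of K, each written with vertices in increasing order, are:

  0-simplices (9): [1], [2], [3], [4], [5], [6], [7], [8], [9]
  1-simplices (27): (27 of them)
  2-simplices (18): [1,2,5], [1,2,6], [1,4,6], [1,4,8], [1,5,9], [1,8,9], [2,3,7], [2,3,8], [2,5,7], [2,6,8], [3,4,5], [3,4,8], [3,5,9], [3,7,9], [4,5,7], [4,6,7], [6,7,9], [6,8,9]

Hence C_0 ≅ Z^9, C_1 ≅ Z^27, C_2 ≅ Z^18.

∂_1: C_1 → C_0 maps an edge to its endpoints' difference, ∂[p,q] = q − p. For instance
  ∂[7,9] = [9] − [7].
The 9×27 boundary matrix has rank 8 and Smith normal form diag(1,1,1,1,1,1,1,1).

Boundary ∂_2: C_2 → C_1 acts by ∂[p,q,r] = [q,r] − [p,r] + [p,q]. For instance
  ∂[2,3,7] = [3,7] − [2,7] + [2,3],
  ∂[4,5,7] = [5,7] − [4,7] + [4,5].
The resulting 27×18 matrix has rank 18, and its Smith normal form has invariant factors (1,1,1,1,1,1,1,1,1,1,1,1,1,1,1,1,1,2).

Now H_k = ker ∂_k / im ∂_{k+1}, so:

  H_0: rank C_0 − rank ∂_1 = 9 − 8 = 1, and the invariant factors of ∂_1 are all 1, so H_0 ≅ Z.
  H_1: rank ker ∂_1 − rank ∂_2 = (27 − 8) − 18 = 1, and ∂_2 has invariant factor 2 > 1, so H_1 ≅ Z ⊕ Z_2.
  H_2: rank ker ∂_2 − rank ∂_3 = (18 − 18) − 0 = 0, and there is no ∂_3, so H_2 ≅ 0.

H_0 ≅ Z,  H_1 ≅ Z ⊕ Z_2,  H_2 = 0.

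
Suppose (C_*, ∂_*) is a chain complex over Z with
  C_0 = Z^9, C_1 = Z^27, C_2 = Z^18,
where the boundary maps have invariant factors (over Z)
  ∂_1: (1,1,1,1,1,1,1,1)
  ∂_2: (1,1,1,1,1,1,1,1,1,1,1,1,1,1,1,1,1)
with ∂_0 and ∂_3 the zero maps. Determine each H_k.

H_0: b_0 = 9 − 0 − 8 = 1; torsion from ∂_1 factors > 1: none. So H_0 ≅ Z.
H_1: b_1 = 27 − 8 − 17 = 2; torsion from ∂_2 factors > 1: none. So H_1 ≅ Z^2.
H_2: b_2 = 18 − 17 − 0 = 1; torsion from ∂_3 factors > 1: none. So H_2 ≅ Z.

H_0 ≅ Z,  H_1 ≅ Z^2,  H_2 ≅ Z.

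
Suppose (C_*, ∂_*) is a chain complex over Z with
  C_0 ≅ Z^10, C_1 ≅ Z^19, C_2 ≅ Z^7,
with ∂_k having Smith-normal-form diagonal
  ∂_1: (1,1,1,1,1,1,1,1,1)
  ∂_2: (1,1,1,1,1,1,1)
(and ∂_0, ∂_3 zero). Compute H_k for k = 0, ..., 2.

H_0: b_0 = 10 − 0 − 9 = 1; torsion from ∂_1 factors > 1: none. So H_0 ≅ Z.
H_1: b_1 = 19 − 9 − 7 = 3; torsion from ∂_2 factors > 1: none. So H_1 ≅ Z^3.
H_2: b_2 = 7 − 7 − 0 = 0; torsion from ∂_3 factors > 1: none. So H_2 ≅ 0.

H_0 ≅ Z,  H_1 ≅ Z^3,  H_2 = 0.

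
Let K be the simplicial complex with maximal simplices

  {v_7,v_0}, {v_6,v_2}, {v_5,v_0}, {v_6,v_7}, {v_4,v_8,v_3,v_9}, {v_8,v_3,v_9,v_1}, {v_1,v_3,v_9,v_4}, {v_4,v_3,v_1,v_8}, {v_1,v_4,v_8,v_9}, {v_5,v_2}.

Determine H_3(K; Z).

H_3 = Z.

Order the vertices as v_0 < v_1 < v_2 < v_3 < v_4 < v_5 < v_6 < v_7 < v_8 < v_9. Listing each simplex with vertices in this order, K has dimension 3 with simplices:

  0-simplices (10): [v_0], [v_1], [v_2], [v_3], [v_4], [v_5], [v_6], [v_7], [v_8], [v_9]
  1-simplices (15): (15 of them)
  2-simplices (10): [v_1,v_3,v_4], [v_1,v_3,v_8], [v_1,v_3,v_9], [v_1,v_4,v_8], [v_1,v_4,v_9], [v_1,v_8,v_9], [v_3,v_4,v_8], [v_3,v_4,v_9], [v_3,v_8,v_9], [v_4,v_8,v_9]
  3-simplices (5): [v_1,v_3,v_4,v_8], [v_1,v_3,v_4,v_9], [v_1,v_3,v_8,v_9], [v_1,v_4,v_8,v_9], [v_3,v_4,v_8,v_9]

so the chain groups are C_0 ≅ Z^10, C_1 ≅ Z^15, C_2 ≅ Z^10, C_3 ≅ Z^5.

∂_1: C_1 → C_0 maps an edge to its endpoints' difference, ∂[p,q] = q − p. For instance
  ∂[v_2,v_5] = [v_5] − [v_2].
This gives a 10×15 integer matrix of rank 8; reducing to Smith normal form yields diagonal entries (1,1,1,1,1,1,1,1).

The boundary map ∂_2: C_2 → C_1 acts by ∂[p,q,r] = [q,r] − [p,r] + [p,q]. For instance
  ∂[v_1,v_3,v_8] = [v_3,v_8] − [v_1,v_8] + [v_1,v_3],
  ∂[v_1,v_4,v_9] = [v_4,v_9] − [v_1,v_9] + [v_1,v_4].
The resulting 15×10 matrix has rank 6, and its Smith normal form has invariant factors (1,1,1,1,1,1).

The boundary map ∂_3: C_3 → C_2 sends each 3-simplex σ to the alternating sum Σ_i (−1)^i (σ with its i-th vertex removed). For instance
  ∂[v_1,v_3,v_8,v_9] = [v_3,v_8,v_9] − [v_1,v_8,v_9] + [v_1,v_3,v_9] − [v_1,v_3,v_8],
  ∂[v_1,v_3,v_4,v_9] = [v_3,v_4,v_9] − [v_1,v_4,v_9] + [v_1,v_3,v_9] − [v_1,v_3,v_4].
The resulting 10×5 matrix has rank 4, and its Smith normal form has invariant factors (1,1,1,1).

Now H_k = ker ∂_k / im ∂_{k+1}, so:

  H_3: rank ker ∂_3 − rank ∂_4 = (5 − 4) − 0 = 1, and there is no ∂_4, so H_3 = Z.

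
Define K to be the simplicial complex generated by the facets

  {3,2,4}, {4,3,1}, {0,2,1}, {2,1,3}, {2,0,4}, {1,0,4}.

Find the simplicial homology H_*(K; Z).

We work with the vertex ordering 0 < 1 < 2 < 3 < 4. The simplices of K, each written with vertices in increasing order, are:

  0-simplices (5): [0], [1], [2], [3], [4]
  1-simplices (9): [0,1], [0,2], [0,4], [1,2], [1,3], [1,4], [2,3], [2,4], [3,4]
  2-simplices (6): [0,1,2], [0,1,4], [0,2,4], [1,2,3], [1,3,4], [2,3,4]

Hence C_0 ≅ Z^5, C_1 ≅ Z^9, C_2 ≅ Z^6.

The boundary map ∂_1: C_1 → C_0 sends each edge [p,q] (with p < q) to q − p.
The 5×9 boundary matrix has rank 4 and Smith normal form diag(1,1,1,1).

The boundary map ∂_2: C_2 → C_1 sends each 2-simplex [p,q,r] to [q,r] − [p,r] + [p,q]. For instance
  ∂[0,2,4] = [2,4] − [0,4] + [0,2],
  ∂[0,1,4] = [1,4] − [0,4] + [0,1].
As a 9×6 matrix over Z this has rank 5, with invariant factors (1,1,1,1,1).

From H_k ≅ ker(∂_k) / im(∂_{k+1}) we obtain:

  H_0: rank C_0 − rank ∂_1 = 5 − 4 = 1, and the invariant factors of ∂_1 are all 1, so H_0 ≅ Z.
  H_1: rank ker ∂_1 − rank ∂_2 = (9 − 4) − 5 = 0, and the invariant factors of ∂_2 are all 1, so H_1 ≅ 0.
  H_2: rank ker ∂_2 − rank ∂_3 = (6 − 5) − 0 = 1, and there is no ∂_3, so H_2 ≅ Z.

(K is a triangulation of the 2-sphere S^2.)

H_0 = Z,  H_1 = 0,  H_2 = Z.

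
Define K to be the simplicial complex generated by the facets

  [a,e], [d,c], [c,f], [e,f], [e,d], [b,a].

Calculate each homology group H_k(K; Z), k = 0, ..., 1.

H_0 = Z,  H_1 = Z.

Fix the vertex order a < b < c < d < e < f and write every simplex with vertices in increasing order. Then dim K = 1 and the simplices of K are:

  0-simplices (6): a, b, c, d, e, f
  1-simplices (6): ab, ae, cd, cf, de, ef

so the chain groups are C_0 ≅ Z^6, C_1 ≅ Z^6.

Boundary ∂_1: C_1 → C_0 is given by ∂[p,q] = [q] − [p]. For instance
  ∂ab = b − a.
As a 6×6 matrix over Z this has rank 5, with invariant factors (1,1,1,1,1).

Reading off H_k = ker ∂_k / im ∂_{k+1}:

  H_0: rank C_0 − rank ∂_1 = 6 − 5 = 1, and the invariant factors of ∂_1 are all 1, so H_0 = Z.
  H_1: rank ker ∂_1 − rank ∂_2 = (6 − 5) − 0 = 1, and there is no ∂_2, so H_1 = Z.

As a check, the Euler characteristic is 6 − 6 = 0, which agrees with 1 − 1 = 0.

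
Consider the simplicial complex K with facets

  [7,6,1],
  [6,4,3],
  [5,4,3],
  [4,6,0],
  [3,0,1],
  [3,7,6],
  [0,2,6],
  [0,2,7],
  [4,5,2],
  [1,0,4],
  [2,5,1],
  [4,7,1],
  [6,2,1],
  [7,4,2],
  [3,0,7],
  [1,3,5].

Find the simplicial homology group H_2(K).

H_2 ≅ Z.

Fix the vertex order 0 < 1 < 2 < 3 < 4 < 5 < 6 < 7 and write every simplex with vertices in increasing order. Then dim K = 2 and the simplices of K are:

  0-simplices (8): [0], [1], [2], [3], [4], [5], [6], [7]
  1-simplices (24): (24 of them)
  2-simplices (16): [0,1,3], [0,1,4], [0,2,6], [0,2,7], [0,3,7], [0,4,6], [1,2,5], [1,2,6], [1,3,5], [1,4,7], [1,6,7], [2,4,5], [2,4,7], [3,4,5], [3,4,6], [3,6,7]

so the chain groups are C_0 ≅ Z^8, C_1 ≅ Z^24, C_2 ≅ Z^16.

∂_1: C_1 → C_0 is given by ∂[p,q] = [q] − [p]. For instance
  ∂[3,4] = [4] − [3].
The 8×24 boundary matrix has rank 7 and Smith normal form diag(1,1,1,1,1,1,1).

The boundary map ∂_2: C_2 → C_1 sends each 2-simplex [p,q,r] to [q,r] − [p,r] + [p,q]. For instance
  ∂[1,3,5] = [3,5] − [1,5] + [1,3],
  ∂[0,2,7] = [2,7] − [0,7] + [0,2].
The resulting 24×16 matrix has rank 15, and its Smith normal form has invariant factors (1,1,1,1,1,1,1,1,1,1,1,1,1,1,1).

Reading off H_k = ker ∂_k / im ∂_{k+1}:

  H_2: rank ker ∂_2 − rank ∂_3 = (16 − 15) − 0 = 1, and there is no ∂_3, so H_2 ≅ Z.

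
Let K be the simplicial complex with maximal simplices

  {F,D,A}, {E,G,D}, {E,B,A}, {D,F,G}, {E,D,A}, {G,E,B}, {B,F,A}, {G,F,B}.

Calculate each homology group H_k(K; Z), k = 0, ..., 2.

H_0 = Z,  H_1 = 0,  H_2 = Z.

Fix the vertex order A < B < D < E < F < G and write every simplex with vertices in increasing order. Then dim K = 2 and the simplices of K are:

  0-simplices (6): A, B, D, E, F, G
  1-simplices (12): AB, AD, AE, AF, BE, BF, BG, DE, DF, DG, EG, FG
  2-simplices (8): ABE, ABF, ADE, ADF, BEG, BFG, DEG, DFG

Hence C_0 ≅ Z^6, C_1 ≅ Z^12, C_2 ≅ Z^8.

∂_1: C_1 → C_0 maps an edge to its endpoints' difference, ∂[p,q] = q − p. For instance
  ∂AB = B − A.
This gives a 6×12 integer matrix of rank 5; reducing to Smith normal form yields diagonal entries (1,1,1,1,1).

∂_2: C_2 → C_1 sends each 2-simplex [p,q,r] to [q,r] − [p,r] + [p,q]. For instance
  ∂ADF = DF − AF + AD,
  ∂BEG = EG − BG + BE.
As a 12×8 matrix over Z this has rank 7, with invariant factors (1,1,1,1,1,1,1).

Reading off H_k = ker ∂_k / im ∂_{k+1}:

  H_0: rank C_0 − rank ∂_1 = 6 − 5 = 1, and the invariant factors of ∂_1 are all 1, so H_0 ≅ Z.
  H_1: rank ker ∂_1 − rank ∂_2 = (12 − 5) − 7 = 0, and the invariant factors of ∂_2 are all 1, so H_1 ≅ 0.
  H_2: rank ker ∂_2 − rank ∂_3 = (8 − 7) − 0 = 1, and there is no ∂_3, so H_2 ≅ Z.

As a check, the Euler characteristic is 6 − 12 + 8 = 2, which agrees with 1 − 0 + 1 = 2.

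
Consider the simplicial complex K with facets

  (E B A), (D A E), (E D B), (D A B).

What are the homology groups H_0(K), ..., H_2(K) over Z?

H_0 ≅ Z,  H_1 = 0,  H_2 ≅ Z.

We work with the vertex ordering A < B < D < E. The simplices of K, each written with vertices in increasing order, are:

  0-simplices (4): A, B, D, E
  1-simplices (6): AB, AD, AE, BD, BE, DE
  2-simplices (4): ABD, ABE, ADE, BDE

giving chain groups C_0 ≅ Z^4, C_1 ≅ Z^6, C_2 ≅ Z^4.

∂_1: C_1 → C_0 sends each edge [p,q] (with p < q) to q − p.
As a 4×6 matrix over Z this has rank 3, with invariant factors (1,1,1).

The boundary map ∂_2: C_2 → C_1 acts by ∂[p,q,r] = [q,r] − [p,r] + [p,q]. For instance
  ∂BDE = DE − BE + BD,
  ∂ADE = DE − AE + AD.
This gives a 6×4 integer matrix of rank 3; reducing to Smith normal form yields diagonal entries (1,1,1).

From H_k ≅ ker(∂_k) / im(∂_{k+1}) we obtain:

  H_0: rank C_0 − rank ∂_1 = 4 − 3 = 1, and the invariant factors of ∂_1 are all 1, so H_0 ≅ Z.
  H_1: rank ker ∂_1 − rank ∂_2 = (6 − 3) − 3 = 0, and the invariant factors of ∂_2 are all 1, so H_1 ≅ 0.
  H_2: rank ker ∂_2 − rank ∂_3 = (4 − 3) − 0 = 1, and there is no ∂_3, so H_2 ≅ Z.

As a check, the Euler characteristic is 4 − 6 + 4 = 2, which agrees with 1 − 0 + 1 = 2.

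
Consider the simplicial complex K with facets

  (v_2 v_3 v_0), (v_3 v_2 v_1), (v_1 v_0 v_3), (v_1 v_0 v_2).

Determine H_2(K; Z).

Order the vertices as v_0 < v_1 < v_2 < v_3. Listing each simplex with vertices in this order, K has dimension 2 with simplices:

  0-simplices (4): [v_0], [v_1], [v_2], [v_3]
  1-simplices (6): [v_0,v_1], [v_0,v_2], [v_0,v_3], [v_1,v_2], [v_1,v_3], [v_2,v_3]
  2-simplices (4): [v_0,v_1,v_2], [v_0,v_1,v_3], [v_0,v_2,v_3], [v_1,v_2,v_3]

Hence C_0 ≅ Z^4, C_1 ≅ Z^6, C_2 ≅ Z^4.

∂_1: C_1 → C_0 sends each edge [p,q] (with p < q) to q − p. For instance
  ∂[v_0,v_2] = [v_2] − [v_0].
As a 4×6 matrix over Z this has rank 3, with invariant factors (1,1,1).

∂_2: C_2 → C_1 acts by ∂[p,q,r] = [q,r] − [p,r] + [p,q]. For instance
  ∂[v_0,v_2,v_3] = [v_2,v_3] − [v_0,v_3] + [v_0,v_2],
  ∂[v_0,v_1,v_2] = [v_1,v_2] − [v_0,v_2] + [v_0,v_1].
This gives a 6×4 integer matrix of rank 3; reducing to Smith normal form yields diagonal entries (1,1,1).

From H_k ≅ ker(∂_k) / im(∂_{k+1}) we obtain:

  H_2: rank ker ∂_2 − rank ∂_3 = (4 − 3) − 0 = 1, and there is no ∂_3, so H_2 = Z.

H_2 = Z.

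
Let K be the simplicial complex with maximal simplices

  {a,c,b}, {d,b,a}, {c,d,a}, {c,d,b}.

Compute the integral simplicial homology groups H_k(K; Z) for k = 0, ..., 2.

H_0 = Z,  H_1 = 0,  H_2 = Z.

Order the vertices as a < b < c < d. Listing each simplex with vertices in this order, K has dimension 2 with simplices:

  0-simplices (4): a, b, c, d
  1-simplices (6): ab, ac, ad, bc, bd, cd
  2-simplices (4): abc, abd, acd, bcd

Hence C_0 ≅ Z^4, C_1 ≅ Z^6, C_2 ≅ Z^4.

∂_1: C_1 → C_0 maps an edge to its endpoints' difference, ∂[p,q] = q − p. For instance
  ∂bd = d − b.
As a 4×6 matrix over Z this has rank 3, with invariant factors (1,1,1).

∂_2: C_2 → C_1 sends each 2-simplex [p,q,r] to [q,r] − [p,r] + [p,q]. For instance
  ∂abd = bd − ad + ab,
  ∂acd = cd − ad + ac.
As a 6×4 matrix over Z this has rank 3, with invariant factors (1,1,1).

Now H_k = ker ∂_k / im ∂_{k+1}, so:

  H_0: rank C_0 − rank ∂_1 = 4 − 3 = 1, and the invariant factors of ∂_1 are all 1, so H_0 ≅ Z.
  H_1: rank ker ∂_1 − rank ∂_2 = (6 − 3) − 3 = 0, and the invariant factors of ∂_2 are all 1, so H_1 ≅ 0.
  H_2: rank ker ∂_2 − rank ∂_3 = (4 − 3) − 0 = 1, and there is no ∂_3, so H_2 ≅ Z.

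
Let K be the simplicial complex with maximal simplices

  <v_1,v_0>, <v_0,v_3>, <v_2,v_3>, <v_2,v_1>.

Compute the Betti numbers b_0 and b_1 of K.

Fix the vertex order v_0 < v_1 < v_2 < v_3 and write every simplex with vertices in increasing order. Then dim K = 1 and the simplices of K are:

  0-simplices (4): [v_0], [v_1], [v_2], [v_3]
  1-simplices (4): [v_0,v_1], [v_0,v_3], [v_1,v_2], [v_2,v_3]

Hence C_0 ≅ Z^4, C_1 ≅ Z^4.

Boundary ∂_1: C_1 → C_0 maps an edge to its endpoints' difference, ∂[p,q] = q − p.
The resulting 4×4 matrix has rank 3, and its Smith normal form has invariant factors (1,1,1).

From H_k ≅ ker(∂_k) / im(∂_{k+1}) we obtain:

  H_0: rank C_0 − rank ∂_1 = 4 − 3 = 1, and the invariant factors of ∂_1 are all 1, so H_0 = Z.
  H_1: rank ker ∂_1 − rank ∂_2 = (4 − 3) − 0 = 1, and there is no ∂_2, so H_1 = Z.

As a check, the Euler characteristic is 4 − 4 = 0, which agrees with 1 − 1 = 0.
(K is a triangulation of the circle S^1.)

Hence the Betti numbers are b_0 = 1, b_1 = 1.

b_0 = 1, b_1 = 1.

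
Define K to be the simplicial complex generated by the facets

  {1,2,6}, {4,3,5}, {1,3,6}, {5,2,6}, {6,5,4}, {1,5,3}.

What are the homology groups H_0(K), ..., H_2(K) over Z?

H_0 = Z,  H_1 = Z,  H_2 = 0.

We work with the vertex ordering 1 < 2 < 3 < 4 < 5 < 6. The simplices of K, each written with vertices in increasing order, are:

  0-simplices (6): [1], [2], [3], [4], [5], [6]
  1-simplices (12): [1,2], [1,3], [1,5], [1,6], [2,5], [2,6], [3,4], [3,5], [3,6], [4,5], [4,6], [5,6]
  2-simplices (6): [1,2,6], [1,3,5], [1,3,6], [2,5,6], [3,4,5], [4,5,6]

giving chain groups C_0 ≅ Z^6, C_1 ≅ Z^12, C_2 ≅ Z^6.

Boundary ∂_1: C_1 → C_0 is given by ∂[p,q] = [q] − [p].
This gives a 6×12 integer matrix of rank 5; reducing to Smith normal form yields diagonal entries (1,1,1,1,1).

Boundary ∂_2: C_2 → C_1 maps a triangle to the signed sum of its edges. For instance
  ∂[1,3,6] = [3,6] − [1,6] + [1,3],
  ∂[2,5,6] = [5,6] − [2,6] + [2,5].
The resulting 12×6 matrix has rank 6, and its Smith normal form has invariant factors (1,1,1,1,1,1).

Reading off H_k = ker ∂_k / im ∂_{k+1}:

  H_0: rank C_0 − rank ∂_1 = 6 − 5 = 1, and the invariant factors of ∂_1 are all 1, so H_0 = Z.
  H_1: rank ker ∂_1 − rank ∂_2 = (12 − 5) − 6 = 1, and the invariant factors of ∂_2 are all 1, so H_1 = Z.
  H_2: rank ker ∂_2 − rank ∂_3 = (6 − 6) − 0 = 0, and there is no ∂_3, so H_2 = 0.

As a check, the Euler characteristic is 6 − 12 + 6 = 0, which agrees with 1 − 1 + 0 = 0.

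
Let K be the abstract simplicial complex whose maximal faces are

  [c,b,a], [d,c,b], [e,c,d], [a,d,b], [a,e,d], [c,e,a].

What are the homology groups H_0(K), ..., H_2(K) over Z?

H_0 ≅ Z,  H_1 = 0,  H_2 ≅ Z.

Fix the vertex order a < b < c < d < e and write every simplex with vertices in increasing order. Then dim K = 2 and the simplices of K are:

  0-simplices (5): a, b, c, d, e
  1-simplices (9): ab, ac, ad, ae, bc, bd, cd, ce, de
  2-simplices (6): abc, abd, ace, ade, bcd, cde

giving chain groups C_0 ≅ Z^5, C_1 ≅ Z^9, C_2 ≅ Z^6.

The boundary map ∂_1: C_1 → C_0 sends each edge [p,q] (with p < q) to q − p. For instance
  ∂bd = d − b.
The resulting 5×9 matrix has rank 4, and its Smith normal form has invariant factors (1,1,1,1).

The boundary map ∂_2: C_2 → C_1 acts by ∂[p,q,r] = [q,r] − [p,r] + [p,q]. For instance
  ∂abc = bc − ac + ab,
  ∂abd = bd − ad + ab.
This gives a 9×6 integer matrix of rank 5; reducing to Smith normal form yields diagonal entries (1,1,1,1,1).

Reading off H_k = ker ∂_k / im ∂_{k+1}:

  H_0: rank C_0 − rank ∂_1 = 5 − 4 = 1, and the invariant factors of ∂_1 are all 1, so H_0 = Z.
  H_1: rank ker ∂_1 − rank ∂_2 = (9 − 4) − 5 = 0, and the invariant factors of ∂_2 are all 1, so H_1 = 0.
  H_2: rank ker ∂_2 − rank ∂_3 = (6 − 5) − 0 = 1, and there is no ∂_3, so H_2 = Z.

(K is a triangulation of the 2-sphere S^2.)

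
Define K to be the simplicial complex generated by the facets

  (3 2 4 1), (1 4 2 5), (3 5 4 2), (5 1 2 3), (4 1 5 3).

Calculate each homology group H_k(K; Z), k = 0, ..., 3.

K has 5 vertices, 10 edges, 10 triangles, 5 3-simplices.
rank ∂_0 = 0, rank ∂_1 = 4 ⇒ b_0 = 5 − 0 − 4 = 1; all invariant factors of ∂_1 are 1 so no torsion. So H_0 = Z.
rank ∂_1 = 4, rank ∂_2 = 6 ⇒ b_1 = 10 − 4 − 6 = 0; all invariant factors of ∂_2 are 1 so no torsion. So H_1 = 0.
rank ∂_2 = 6, rank ∂_3 = 4 ⇒ b_2 = 10 − 6 − 4 = 0; all invariant factors of ∂_3 are 1 so no torsion. So H_2 = 0.
rank ∂_3 = 4, rank ∂_4 = 0 ⇒ b_3 = 5 − 4 − 0 = 1. So H_3 = Z.

H_0 ≅ Z,  H_1 = 0,  H_2 = 0,  H_3 ≅ Z.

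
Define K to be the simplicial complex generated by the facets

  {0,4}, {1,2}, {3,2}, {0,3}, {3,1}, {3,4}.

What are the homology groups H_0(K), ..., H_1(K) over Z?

We work with the vertex ordering 0 < 1 < 2 < 3 < 4. The simplices of K, each written with vertices in increasing order, are:

  0-simplices (5): [0], [1], [2], [3], [4]
  1-simplices (6): [0,3], [0,4], [1,2], [1,3], [2,3], [3,4]

so the chain groups are C_0 ≅ Z^5, C_1 ≅ Z^6.

The boundary map ∂_1: C_1 → C_0 maps an edge to its endpoints' difference, ∂[p,q] = q − p. For instance
  ∂[1,3] = [3] − [1].
The 5×6 boundary matrix has rank 4 and Smith normal form diag(1,1,1,1).

Reading off H_k = ker ∂_k / im ∂_{k+1}:

  H_0: rank C_0 − rank ∂_1 = 5 − 4 = 1, and the invariant factors of ∂_1 are all 1, so H_0 = Z.
  H_1: rank ker ∂_1 − rank ∂_2 = (6 − 4) − 0 = 2, and there is no ∂_2, so H_1 = Z^2.

As a check, the Euler characteristic is 5 − 6 = -1, which agrees with 1 − 2 = -1.

H_0 = Z,  H_1 = Z^2.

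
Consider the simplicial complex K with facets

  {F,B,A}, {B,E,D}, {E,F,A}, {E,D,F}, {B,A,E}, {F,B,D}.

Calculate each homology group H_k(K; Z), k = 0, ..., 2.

H_0 = Z,  H_1 = 0,  H_2 = Z.

Fix the vertex order A < B < D < E < F and write every simplex with vertices in increasing order. Then dim K = 2 and the simplices of K are:

  0-simplices (5): A, B, D, E, F
  1-simplices (9): AB, AE, AF, BD, BE, BF, DE, DF, EF
  2-simplices (6): ABE, ABF, AEF, BDE, BDF, DEF

Hence C_0 ≅ Z^5, C_1 ≅ Z^9, C_2 ≅ Z^6.

∂_1: C_1 → C_0 is given by ∂[p,q] = [q] − [p]. For instance
  ∂AF = F − A.
The 5×9 boundary matrix has rank 4 and Smith normal form diag(1,1,1,1).

The boundary map ∂_2: C_2 → C_1 acts by ∂[p,q,r] = [q,r] − [p,r] + [p,q]. For instance
  ∂BDF = DF − BF + BD,
  ∂ABE = BE − AE + AB.
The resulting 9×6 matrix has rank 5, and its Smith normal form has invariant factors (1,1,1,1,1).

Now H_k = ker ∂_k / im ∂_{k+1}, so:

  H_0: rank C_0 − rank ∂_1 = 5 − 4 = 1, and the invariant factors of ∂_1 are all 1, so H_0 ≅ Z.
  H_1: rank ker ∂_1 − rank ∂_2 = (9 − 4) − 5 = 0, and the invariant factors of ∂_2 are all 1, so H_1 ≅ 0.
  H_2: rank ker ∂_2 − rank ∂_3 = (6 − 5) − 0 = 1, and there is no ∂_3, so H_2 ≅ Z.

As a check, the Euler characteristic is 5 − 9 + 6 = 2, which agrees with 1 − 0 + 1 = 2.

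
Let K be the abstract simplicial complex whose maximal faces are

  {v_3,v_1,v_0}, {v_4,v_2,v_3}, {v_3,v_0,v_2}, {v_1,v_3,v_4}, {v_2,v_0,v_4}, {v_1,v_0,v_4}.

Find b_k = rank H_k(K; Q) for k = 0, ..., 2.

b_0 = 1, b_1 = 0, b_2 = 1.

Fix the vertex order v_0 < v_1 < v_2 < v_3 < v_4 and write every simplex with vertices in increasing order. Then dim K = 2 and the simplices of K are:

  0-simplices (5): [v_0], [v_1], [v_2], [v_3], [v_4]
  1-simplices (9): [v_0,v_1], [v_0,v_2], [v_0,v_3], [v_0,v_4], [v_1,v_3], [v_1,v_4], [v_2,v_3], [v_2,v_4], [v_3,v_4]
  2-simplices (6): [v_0,v_1,v_3], [v_0,v_1,v_4], [v_0,v_2,v_3], [v_0,v_2,v_4], [v_1,v_3,v_4], [v_2,v_3,v_4]

so the chain groups are C_0 ≅ Z^5, C_1 ≅ Z^9, C_2 ≅ Z^6.

Boundary ∂_1: C_1 → C_0 is given by ∂[p,q] = [q] − [p]. For instance
  ∂[v_3,v_4] = [v_4] − [v_3].
The resulting 5×9 matrix has rank 4, and its Smith normal form has invariant factors (1,1,1,1).

Boundary ∂_2: C_2 → C_1 sends each 2-simplex [p,q,r] to [q,r] − [p,r] + [p,q]. For instance
  ∂[v_0,v_2,v_4] = [v_2,v_4] − [v_0,v_4] + [v_0,v_2],
  ∂[v_2,v_3,v_4] = [v_3,v_4] − [v_2,v_4] + [v_2,v_3].
This gives a 9×6 integer matrix of rank 5; reducing to Smith normal form yields diagonal entries (1,1,1,1,1).

Computing H_k = (kernel of ∂_k) / (image of ∂_{k+1}):

  H_0: rank C_0 − rank ∂_1 = 5 − 4 = 1, and the invariant factors of ∂_1 are all 1, so H_0 = Z.
  H_1: rank ker ∂_1 − rank ∂_2 = (9 − 4) − 5 = 0, and the invariant factors of ∂_2 are all 1, so H_1 = 0.
  H_2: rank ker ∂_2 − rank ∂_3 = (6 − 5) − 0 = 1, and there is no ∂_3, so H_2 = Z.

As a check, the Euler characteristic is 5 − 9 + 6 = 2, which agrees with 1 − 0 + 1 = 2.
(K is a triangulation of the 2-sphere S^2.)

Hence the Betti numbers are b_0 = 1, b_1 = 0, b_2 = 1.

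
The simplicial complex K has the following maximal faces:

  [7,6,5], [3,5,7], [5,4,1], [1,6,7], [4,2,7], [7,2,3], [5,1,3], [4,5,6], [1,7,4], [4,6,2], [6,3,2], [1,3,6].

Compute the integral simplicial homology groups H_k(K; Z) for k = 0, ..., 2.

We work with the vertex ordering 1 < 2 < 3 < 4 < 5 < 6 < 7. The simplices of K, each written with vertices in increasing order, are:

  0-simplices (7): [1], [2], [3], [4], [5], [6], [7]
  1-simplices (18): [1,3], [1,4], [1,5], [1,6], [1,7], [2,3], [2,4], [2,6], [2,7], [3,5], [3,6], [3,7], [4,5], [4,6], [4,7], [5,6], [5,7], [6,7]
  2-simplices (12): [1,3,5], [1,3,6], [1,4,5], [1,4,7], [1,6,7], [2,3,6], [2,3,7], [2,4,6], [2,4,7], [3,5,7], [4,5,6], [5,6,7]

Hence C_0 ≅ Z^7, C_1 ≅ Z^18, C_2 ≅ Z^12.

Boundary ∂_1: C_1 → C_0 sends each edge [p,q] (with p < q) to q − p. For instance
  ∂[2,3] = [3] − [2].
The resulting 7×18 matrix has rank 6, and its Smith normal form has invariant factors (1,1,1,1,1,1).

∂_2: C_2 → C_1 acts by ∂[p,q,r] = [q,r] − [p,r] + [p,q]. For instance
  ∂[2,4,6] = [4,6] − [2,6] + [2,4],
  ∂[1,3,6] = [3,6] − [1,6] + [1,3].
As a 18×12 matrix over Z this has rank 12, with invariant factors (1,1,1,1,1,1,1,1,1,1,1,2).

Now H_k = ker ∂_k / im ∂_{k+1}, so:

  H_0: rank C_0 − rank ∂_1 = 7 − 6 = 1, and the invariant factors of ∂_1 are all 1, so H_0 ≅ Z.
  H_1: rank ker ∂_1 − rank ∂_2 = (18 − 6) − 12 = 0, and ∂_2 has invariant factor 2 > 1, so H_1 ≅ Z_2.
  H_2: rank ker ∂_2 − rank ∂_3 = (12 − 12) − 0 = 0, and there is no ∂_3, so H_2 ≅ 0.

H_0 = Z,  H_1 = Z_2,  H_2 = 0.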